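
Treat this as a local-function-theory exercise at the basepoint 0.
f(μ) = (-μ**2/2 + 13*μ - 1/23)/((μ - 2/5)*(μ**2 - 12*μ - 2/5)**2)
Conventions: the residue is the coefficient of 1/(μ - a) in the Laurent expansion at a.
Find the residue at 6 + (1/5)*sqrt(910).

The factor μ**2 - 12*μ - 2/5 splits as (μ - a)(μ - a') with a = 6 + (1/5)*sqrt(910), a' = 6 - (1/5)*sqrt(910). At the order-2 pole a set g(μ) = (μ - a)^2*f(μ) = [(-μ**2/2 + 13*μ - 1/23)/(μ - 2/5)] / (μ - a')^2.
Order-2 pole: residue = g'(a); g'(6 + (1/5)*sqrt(910)) = -3475/34776 + (34295/11754288)*sqrt(910), so the residue is -3475/34776 + (34295/11754288)*sqrt(910).

The residue is -3475/34776 + (34295/11754288)*sqrt(910).


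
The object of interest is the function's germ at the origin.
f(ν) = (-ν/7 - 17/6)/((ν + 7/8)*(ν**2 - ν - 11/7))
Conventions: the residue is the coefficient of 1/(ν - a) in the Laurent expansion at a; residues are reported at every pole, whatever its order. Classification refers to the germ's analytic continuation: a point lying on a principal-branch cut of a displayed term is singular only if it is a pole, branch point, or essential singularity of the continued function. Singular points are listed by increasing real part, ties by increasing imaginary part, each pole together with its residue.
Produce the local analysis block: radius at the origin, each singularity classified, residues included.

Denominator factor (ν**2 - ν - 11/7): discriminant 51/7, real irrational roots 1/2 + (1/14)*sqrt(357) and 1/2 - (1/14)*sqrt(357); poles of order 1, moduli 1/2 + (1/14)*sqrt(357) and -1/2 + (1/14)*sqrt(357).
Denominator factor (ν + 7/8): pole of order 1 at -7/8, modulus 7/8.
The radius of convergence is the smallest modulus among the singular points: -1/2 + (1/14)*sqrt(357).
At the order-1 pole -7/8 set g(ν) = (ν - (-7/8))*f(ν) = (-ν/7 - 17/6)/(ν**2 - ν - 11/7).
Simple pole: residue = g(a) at a = -7/8, which is -3640/93.
The factor ν**2 - ν - 11/7 splits as (ν - a)(ν - a') with a = 1/2 - (1/14)*sqrt(357), a' = 1/2 + (1/14)*sqrt(357). At the order-1 pole a set g(ν) = (ν - a)*f(ν) = [(-ν/7 - 17/6)/(ν + 7/8)] / (ν - a').
Simple pole: residue = g(a) at a = 1/2 - (1/14)*sqrt(357), which is 1820/93 + (35128/33201)*sqrt(357).
The factor ν**2 - ν - 11/7 splits as (ν - a)(ν - a') with a = 1/2 + (1/14)*sqrt(357), a' = 1/2 - (1/14)*sqrt(357). At the order-1 pole a set g(ν) = (ν - a)*f(ν) = [(-ν/7 - 17/6)/(ν + 7/8)] / (ν - a').
Simple pole: residue = g(a) at a = 1/2 + (1/14)*sqrt(357), which is 1820/93 - (35128/33201)*sqrt(357).
List the singular points by increasing real part (a conjugate pair: the negative imaginary part first).

Radius of convergence at 0: -1/2 + (1/14)*sqrt(357).
At -7/8: a pole of order 1; residue -3640/93.
At 1/2 - (1/14)*sqrt(357): a pole of order 1; residue 1820/93 + (35128/33201)*sqrt(357).
At 1/2 + (1/14)*sqrt(357): a pole of order 1; residue 1820/93 - (35128/33201)*sqrt(357).


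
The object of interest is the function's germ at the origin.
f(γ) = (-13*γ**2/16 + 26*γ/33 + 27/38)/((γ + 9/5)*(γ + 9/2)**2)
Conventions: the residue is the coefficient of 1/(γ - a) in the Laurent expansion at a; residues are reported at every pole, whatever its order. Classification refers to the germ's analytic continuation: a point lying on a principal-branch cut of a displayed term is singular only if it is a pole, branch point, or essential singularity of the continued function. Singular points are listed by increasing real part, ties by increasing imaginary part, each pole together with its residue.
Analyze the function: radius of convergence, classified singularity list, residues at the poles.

Radius of convergence at 0: 9/5.
At -9/2: a pole of order 2; residue -287915/812592.
At -9/5: a pole of order 1; residue -93079/203148.

Denominator factor (γ + 9/5): pole of order 1 at -9/5, modulus 9/5.
Denominator factor (γ + 9/2)^2: pole of order 2 at -9/2, modulus 9/2.
The radius of convergence is the smallest modulus among the singular points: 9/5.
At the order-2 pole -9/2 set g(γ) = (γ - (-9/2))^2*f(γ) = (-13*γ**2/16 + 26*γ/33 + 27/38)/(γ + 9/5).
Order-2 pole: residue = g'(a); g'(-9/2) = -287915/812592, so the residue is -287915/812592.
At the order-1 pole -9/5 set g(γ) = (γ - (-9/5))*f(γ) = (-13*γ**2/16 + 26*γ/33 + 27/38)/(γ + 9/2)**2.
Simple pole: residue = g(a) at a = -9/5, which is -93079/203148.
List the singular points by increasing real part (a conjugate pair: the negative imaginary part first).


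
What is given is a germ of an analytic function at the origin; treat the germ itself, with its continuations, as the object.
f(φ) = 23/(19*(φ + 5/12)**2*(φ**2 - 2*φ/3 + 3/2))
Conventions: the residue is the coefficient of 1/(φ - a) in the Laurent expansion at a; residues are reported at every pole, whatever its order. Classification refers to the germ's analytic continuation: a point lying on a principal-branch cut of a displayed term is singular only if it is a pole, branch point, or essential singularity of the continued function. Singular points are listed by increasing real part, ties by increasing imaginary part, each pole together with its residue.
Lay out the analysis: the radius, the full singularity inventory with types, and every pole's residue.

Radius of convergence at 0: 5/12.
At -5/12: a pole of order 2; residue 715392/1500259.
At (1/3) - ((5/6)*sqrt(2))*i: a pole of order 1; residue (-357696/1500259) - ((591192/7501295)*sqrt(2))*i.
At (1/3) + ((5/6)*sqrt(2))*i: a pole of order 1; residue (-357696/1500259) + ((591192/7501295)*sqrt(2))*i.

Denominator factor (φ**2 - 2*φ/3 + 3/2): discriminant -50/9, complex-conjugate roots (1/3) + ((5/6)*sqrt(2))*i and (1/3) - ((5/6)*sqrt(2))*i; poles of order 1, moduli (1/2)*sqrt(6) and (1/2)*sqrt(6).
Denominator factor (φ + 5/12)^2: pole of order 2 at -5/12, modulus 5/12.
The radius of convergence is the smallest modulus among the singular points: 5/12.
At the order-2 pole -5/12 set g(φ) = (φ - (-5/12))^2*f(φ) = 23/(19*(φ**2 - 2*φ/3 + 3/2)).
Order-2 pole: residue = g'(a); g'(-5/12) = 715392/1500259, so the residue is 715392/1500259.
The factor φ**2 - 2*φ/3 + 3/2 splits as (φ - a)(φ - a') with a = (1/3) - ((5/6)*sqrt(2))*i, a' = (1/3) + ((5/6)*sqrt(2))*i. At the order-1 pole a set g(φ) = (φ - a)*f(φ) = [23/(19*(φ + 5/12)**2)] / (φ - a').
Simple pole: residue = g(a) at a = (1/3) - ((5/6)*sqrt(2))*i, which is (-357696/1500259) - ((591192/7501295)*sqrt(2))*i.
The factor φ**2 - 2*φ/3 + 3/2 splits as (φ - a)(φ - a') with a = (1/3) + ((5/6)*sqrt(2))*i, a' = (1/3) - ((5/6)*sqrt(2))*i. At the order-1 pole a set g(φ) = (φ - a)*f(φ) = [23/(19*(φ + 5/12)**2)] / (φ - a').
Simple pole: residue = g(a) at a = (1/3) + ((5/6)*sqrt(2))*i, which is (-357696/1500259) + ((591192/7501295)*sqrt(2))*i.
List the singular points by increasing real part (a conjugate pair: the negative imaginary part first).


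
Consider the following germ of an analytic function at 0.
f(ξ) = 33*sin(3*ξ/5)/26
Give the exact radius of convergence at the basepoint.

The radius of convergence is infinite.

The factor sin(3*ξ/5) is entire and contributes no finite singular point.
The polynomial part has no poles.
No finite singular points: the Taylor series at 0 converges everywhere.


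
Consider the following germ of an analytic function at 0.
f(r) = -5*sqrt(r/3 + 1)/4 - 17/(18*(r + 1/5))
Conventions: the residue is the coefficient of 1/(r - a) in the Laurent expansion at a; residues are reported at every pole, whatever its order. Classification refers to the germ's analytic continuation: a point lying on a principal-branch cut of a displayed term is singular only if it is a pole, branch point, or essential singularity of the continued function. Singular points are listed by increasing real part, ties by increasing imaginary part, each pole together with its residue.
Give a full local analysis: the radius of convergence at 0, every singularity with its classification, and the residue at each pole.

Radius of convergence at 0: 1/5.
At -3: an algebraic (square-root) branch point.
At -1/5: a pole of order 1; residue -17/18.

Denominator factor (r + 1/5): pole of order 1 at -1/5, modulus 1/5.
Branch term (-5/4)*sqrt(1 - r/(-3)): its argument vanishes at r = -3, a square-root branch point, modulus 3.
The radius of convergence is the smallest modulus among the singular points: 1/5.
The branch term is analytic at -1/5 and contributes nothing to the residue; only the rational part matters.
At the order-1 pole -1/5 set g(r) = (r - (-1/5))*(rational part) = -17/18.
Simple pole: residue = g(a) at a = -1/5, which is -17/18.
List the singular points by increasing real part (a conjugate pair: the negative imaginary part first).


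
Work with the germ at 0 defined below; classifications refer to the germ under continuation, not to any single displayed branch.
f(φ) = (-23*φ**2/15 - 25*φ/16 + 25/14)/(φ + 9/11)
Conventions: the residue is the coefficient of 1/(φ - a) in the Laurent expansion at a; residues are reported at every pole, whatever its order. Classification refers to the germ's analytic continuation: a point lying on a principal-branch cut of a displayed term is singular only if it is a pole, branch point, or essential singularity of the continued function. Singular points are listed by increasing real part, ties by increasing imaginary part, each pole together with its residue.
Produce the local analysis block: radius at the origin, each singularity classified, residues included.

Denominator factor (φ + 9/11): pole of order 1 at -9/11, modulus 9/11.
The radius of convergence is the smallest modulus among the singular points: 9/11.
At the order-1 pole -9/11 set g(φ) = (φ - (-9/11))*f(φ) = -23*φ**2/15 - 25*φ/16 + 25/14.
Simple pole: residue = g(a) at a = -9/11, which is 138073/67760.

Radius of convergence at 0: 9/11.
At -9/11: a pole of order 1; residue 138073/67760.


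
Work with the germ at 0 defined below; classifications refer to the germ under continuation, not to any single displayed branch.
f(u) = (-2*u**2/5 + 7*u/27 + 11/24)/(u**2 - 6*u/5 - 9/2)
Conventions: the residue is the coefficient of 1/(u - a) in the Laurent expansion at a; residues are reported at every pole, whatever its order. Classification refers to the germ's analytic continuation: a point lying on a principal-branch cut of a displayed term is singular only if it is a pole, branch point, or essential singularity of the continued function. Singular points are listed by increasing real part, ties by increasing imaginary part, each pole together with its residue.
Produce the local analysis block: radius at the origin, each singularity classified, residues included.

Radius of convergence at 0: -3/5 + (9/10)*sqrt(6).
At 3/5 - (9/10)*sqrt(6): a pole of order 1; residue -149/1350 + (13267/97200)*sqrt(6).
At 3/5 + (9/10)*sqrt(6): a pole of order 1; residue -149/1350 - (13267/97200)*sqrt(6).

Denominator factor (u**2 - 6*u/5 - 9/2): discriminant 486/25, real irrational roots 3/5 + (9/10)*sqrt(6) and 3/5 - (9/10)*sqrt(6); poles of order 1, moduli 3/5 + (9/10)*sqrt(6) and -3/5 + (9/10)*sqrt(6).
The radius of convergence is the smallest modulus among the singular points: -3/5 + (9/10)*sqrt(6).
The factor u**2 - 6*u/5 - 9/2 splits as (u - a)(u - a') with a = 3/5 - (9/10)*sqrt(6), a' = 3/5 + (9/10)*sqrt(6). At the order-1 pole a set g(u) = (u - a)*f(u) = [-2*u**2/5 + 7*u/27 + 11/24] / (u - a').
Simple pole: residue = g(a) at a = 3/5 - (9/10)*sqrt(6), which is -149/1350 + (13267/97200)*sqrt(6).
The factor u**2 - 6*u/5 - 9/2 splits as (u - a)(u - a') with a = 3/5 + (9/10)*sqrt(6), a' = 3/5 - (9/10)*sqrt(6). At the order-1 pole a set g(u) = (u - a)*f(u) = [-2*u**2/5 + 7*u/27 + 11/24] / (u - a').
Simple pole: residue = g(a) at a = 3/5 + (9/10)*sqrt(6), which is -149/1350 - (13267/97200)*sqrt(6).
List the singular points by increasing real part (a conjugate pair: the negative imaginary part first).


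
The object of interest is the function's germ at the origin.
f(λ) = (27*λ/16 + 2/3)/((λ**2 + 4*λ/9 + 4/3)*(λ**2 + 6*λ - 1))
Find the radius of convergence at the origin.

The radius of convergence is -3 + sqrt(10).

Denominator factor (λ**2 + 6*λ - 1): discriminant 40, real irrational roots -3 + sqrt(10) and -3 - sqrt(10); poles of order 1, moduli -3 + sqrt(10) and 3 + sqrt(10).
Denominator factor (λ**2 + 4*λ/9 + 4/3): discriminant -416/81, complex-conjugate roots (-2/9) + ((2/9)*sqrt(26))*i and (-2/9) - ((2/9)*sqrt(26))*i; poles of order 1, moduli (2/3)*sqrt(3) and (2/3)*sqrt(3).
The radius of convergence is the smallest modulus among the singular points: -3 + sqrt(10).


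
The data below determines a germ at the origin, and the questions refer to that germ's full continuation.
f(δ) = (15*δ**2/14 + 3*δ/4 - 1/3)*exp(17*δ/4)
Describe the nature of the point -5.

The point is a regular point.

There is no denominator, hence no pole anywhere.
The factor exp(17*δ/4) is entire.
So the germ continues analytically to -5.


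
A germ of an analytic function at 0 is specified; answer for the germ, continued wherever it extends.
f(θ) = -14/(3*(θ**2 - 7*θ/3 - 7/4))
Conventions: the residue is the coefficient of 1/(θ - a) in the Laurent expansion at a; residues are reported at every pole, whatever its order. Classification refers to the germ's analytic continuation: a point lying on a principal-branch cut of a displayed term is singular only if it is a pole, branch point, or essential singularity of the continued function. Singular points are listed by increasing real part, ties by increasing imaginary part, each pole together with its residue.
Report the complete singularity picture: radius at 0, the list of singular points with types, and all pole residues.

Denominator factor (θ**2 - 7*θ/3 - 7/4): discriminant 112/9, real irrational roots 7/6 + (2/3)*sqrt(7) and 7/6 - (2/3)*sqrt(7); poles of order 1, moduli 7/6 + (2/3)*sqrt(7) and -7/6 + (2/3)*sqrt(7).
The radius of convergence is the smallest modulus among the singular points: -7/6 + (2/3)*sqrt(7).
The factor θ**2 - 7*θ/3 - 7/4 splits as (θ - a)(θ - a') with a = 7/6 - (2/3)*sqrt(7), a' = 7/6 + (2/3)*sqrt(7). At the order-1 pole a set g(θ) = (θ - a)*f(θ) = [-14/3] / (θ - a').
Simple pole: residue = g(a) at a = 7/6 - (2/3)*sqrt(7), which is (1/2)*sqrt(7).
The factor θ**2 - 7*θ/3 - 7/4 splits as (θ - a)(θ - a') with a = 7/6 + (2/3)*sqrt(7), a' = 7/6 - (2/3)*sqrt(7). At the order-1 pole a set g(θ) = (θ - a)*f(θ) = [-14/3] / (θ - a').
Simple pole: residue = g(a) at a = 7/6 + (2/3)*sqrt(7), which is -(1/2)*sqrt(7).
List the singular points by increasing real part (a conjugate pair: the negative imaginary part first).

Radius of convergence at 0: -7/6 + (2/3)*sqrt(7).
At 7/6 - (2/3)*sqrt(7): a pole of order 1; residue (1/2)*sqrt(7).
At 7/6 + (2/3)*sqrt(7): a pole of order 1; residue -(1/2)*sqrt(7).


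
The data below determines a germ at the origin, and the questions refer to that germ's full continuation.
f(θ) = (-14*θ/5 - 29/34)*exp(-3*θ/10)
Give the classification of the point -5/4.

There is no denominator, hence no pole anywhere.
The factor exp(-3*θ/10) is entire.
So the germ continues analytically to -5/4.

The point is a regular point.


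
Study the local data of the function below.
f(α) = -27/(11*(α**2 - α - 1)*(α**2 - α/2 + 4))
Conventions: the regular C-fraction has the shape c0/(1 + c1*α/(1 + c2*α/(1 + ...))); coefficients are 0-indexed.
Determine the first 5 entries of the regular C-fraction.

The regular C-fraction coefficients are [27/44, 7/8, 1, -4/7, -5/28].

Taylor coefficients (expand at 0): a_0 = 27/44, a_1 = -189/352, a_2 = 2835/2816, a_3 = -35613/22528, a_4 = 471987/180224.
c0 = a_0 = 27/44. Peel one level at a time: if S = 1 + c*α/S' with S'(0) = 1, then c is the α-coefficient of S and S' = c*α/(S - 1).
S_1 = c0/f = 1 + (7/8)*α + (-7/8)*α^2 + ...; c1 = 7/8.
S_2 = c1*α/(S_1 - 1) = 1 + (1)*α + (4/7)*α^2 + ...; c2 = 1.
S_3 = c2*α/(S_2 - 1) = 1 + (-4/7)*α + (-5/49)*α^2 + ...; c3 = -4/7.
S_4 = c3*α/(S_3 - 1) = 1 + (-5/28)*α + ...; c4 = -5/28.


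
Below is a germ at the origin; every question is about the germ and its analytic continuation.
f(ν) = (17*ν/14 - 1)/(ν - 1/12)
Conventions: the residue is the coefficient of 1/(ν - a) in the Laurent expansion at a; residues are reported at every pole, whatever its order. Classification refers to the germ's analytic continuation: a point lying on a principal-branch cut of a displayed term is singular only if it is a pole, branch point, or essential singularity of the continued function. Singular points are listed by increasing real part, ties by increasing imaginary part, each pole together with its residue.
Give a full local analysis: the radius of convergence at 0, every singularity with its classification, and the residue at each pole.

Radius of convergence at 0: 1/12.
At 1/12: a pole of order 1; residue -151/168.

Denominator factor (ν - 1/12): pole of order 1 at 1/12, modulus 1/12.
The radius of convergence is the smallest modulus among the singular points: 1/12.
At the order-1 pole 1/12 set g(ν) = (ν - (1/12))*f(ν) = 17*ν/14 - 1.
Simple pole: residue = g(a) at a = 1/12, which is -151/168.


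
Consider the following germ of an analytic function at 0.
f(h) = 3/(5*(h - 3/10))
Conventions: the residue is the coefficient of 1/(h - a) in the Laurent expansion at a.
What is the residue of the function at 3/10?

The residue is 3/5.

At the order-1 pole 3/10 set g(h) = (h - (3/10))*f(h) = 3/5.
Simple pole: residue = g(a) at a = 3/10, which is 3/5.


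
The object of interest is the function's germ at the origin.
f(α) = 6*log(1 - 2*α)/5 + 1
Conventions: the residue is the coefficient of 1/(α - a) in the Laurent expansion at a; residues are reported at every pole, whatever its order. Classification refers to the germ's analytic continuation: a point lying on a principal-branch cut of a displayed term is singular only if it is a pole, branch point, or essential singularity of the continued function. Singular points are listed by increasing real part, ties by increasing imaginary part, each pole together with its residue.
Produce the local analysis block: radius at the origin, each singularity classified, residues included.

Radius of convergence at 0: 1/2.
At 1/2: a logarithmic branch point.

Branch term (6/5)*log(1 - α/(1/2)): its argument vanishes at α = 1/2, a logarithmic branch point, modulus 1/2.
The radius of convergence is the smallest modulus among the singular points: 1/2.


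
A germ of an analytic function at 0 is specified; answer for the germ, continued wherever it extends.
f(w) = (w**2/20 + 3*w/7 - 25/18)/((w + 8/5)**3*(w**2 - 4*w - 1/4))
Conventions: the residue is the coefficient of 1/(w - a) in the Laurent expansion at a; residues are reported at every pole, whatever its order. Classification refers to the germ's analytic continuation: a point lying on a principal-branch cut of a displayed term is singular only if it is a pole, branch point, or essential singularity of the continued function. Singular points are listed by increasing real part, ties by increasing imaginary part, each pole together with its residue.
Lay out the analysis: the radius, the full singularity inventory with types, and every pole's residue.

Denominator factor (w**2 - 4*w - 1/4): discriminant 17, real irrational roots 2 + (1/2)*sqrt(17) and 2 - (1/2)*sqrt(17); poles of order 1, moduli 2 + (1/2)*sqrt(17) and -2 + (1/2)*sqrt(17).
Denominator factor (w + 8/5)^3: pole of order 3 at -8/5, modulus 8/5.
The radius of convergence is the smallest modulus among the singular points: -2 + (1/2)*sqrt(17).
At the order-3 pole -8/5 set g(w) = (w - (-8/5))^3*f(w) = (w**2/20 + 3*w/7 - 25/18)/(w**2 - 4*w - 1/4).
Order-3 pole: residue = g''(a)/2; g''(-8/5) = -7978463450/41628907593, so the residue is -3989231725/41628907593.
The factor w**2 - 4*w - 1/4 splits as (w - a)(w - a') with a = 2 - (1/2)*sqrt(17), a' = 2 + (1/2)*sqrt(17). At the order-1 pole a set g(w) = (w - a)*f(w) = [(w**2/20 + 3*w/7 - 25/18)/(w + 8/5)**3] / (w - a').
Simple pole: residue = g(a) at a = 2 - (1/2)*sqrt(17), which is 3989231725/83257815186 + (126255650/11233197287)*sqrt(17).
The factor w**2 - 4*w - 1/4 splits as (w - a)(w - a') with a = 2 + (1/2)*sqrt(17), a' = 2 - (1/2)*sqrt(17). At the order-1 pole a set g(w) = (w - a)*f(w) = [(w**2/20 + 3*w/7 - 25/18)/(w + 8/5)**3] / (w - a').
Simple pole: residue = g(a) at a = 2 + (1/2)*sqrt(17), which is 3989231725/83257815186 - (126255650/11233197287)*sqrt(17).
List the singular points by increasing real part (a conjugate pair: the negative imaginary part first).

Radius of convergence at 0: -2 + (1/2)*sqrt(17).
At -8/5: a pole of order 3; residue -3989231725/41628907593.
At 2 - (1/2)*sqrt(17): a pole of order 1; residue 3989231725/83257815186 + (126255650/11233197287)*sqrt(17).
At 2 + (1/2)*sqrt(17): a pole of order 1; residue 3989231725/83257815186 - (126255650/11233197287)*sqrt(17).


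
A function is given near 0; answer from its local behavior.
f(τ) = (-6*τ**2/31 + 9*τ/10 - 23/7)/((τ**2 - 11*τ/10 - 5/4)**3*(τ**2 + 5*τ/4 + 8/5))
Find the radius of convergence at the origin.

The radius of convergence is -11/20 + (3/20)*sqrt(69).

Denominator factor (τ**2 - 11*τ/10 - 5/4)^3: discriminant 621/100, real irrational roots 11/20 + (3/20)*sqrt(69) and 11/20 - (3/20)*sqrt(69); poles of order 3, moduli 11/20 + (3/20)*sqrt(69) and -11/20 + (3/20)*sqrt(69).
Denominator factor (τ**2 + 5*τ/4 + 8/5): discriminant -387/80, complex-conjugate roots (-5/8) + ((3/40)*sqrt(215))*i and (-5/8) - ((3/40)*sqrt(215))*i; poles of order 1, moduli (2/5)*sqrt(10) and (2/5)*sqrt(10).
The radius of convergence is the smallest modulus among the singular points: -11/20 + (3/20)*sqrt(69).


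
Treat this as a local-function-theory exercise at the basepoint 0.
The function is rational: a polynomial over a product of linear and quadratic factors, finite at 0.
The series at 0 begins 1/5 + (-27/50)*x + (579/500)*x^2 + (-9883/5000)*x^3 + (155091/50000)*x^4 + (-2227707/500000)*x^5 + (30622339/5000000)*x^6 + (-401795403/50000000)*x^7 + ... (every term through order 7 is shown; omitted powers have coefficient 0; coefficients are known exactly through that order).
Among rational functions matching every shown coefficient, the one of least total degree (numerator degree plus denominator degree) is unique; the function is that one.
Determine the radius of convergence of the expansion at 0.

No rational of total degree below 5 reproduces all 8 coefficients; solving the [0/5] Pade equations on them gives f(x) = -1/(3*(x + 1)**3*(x**2 + x/2 - 5/3)), whose expansion matches every shown term.
Denominator factor (x + 1)^3: pole of order 3 at -1, modulus 1.
Denominator factor (x**2 + x/2 - 5/3): discriminant 83/12, real irrational roots -1/4 + (1/12)*sqrt(249) and -1/4 - (1/12)*sqrt(249); poles of order 1, moduli -1/4 + (1/12)*sqrt(249) and 1/4 + (1/12)*sqrt(249).
The radius of convergence is the smallest modulus among the singular points: 1.

The radius of convergence is 1.


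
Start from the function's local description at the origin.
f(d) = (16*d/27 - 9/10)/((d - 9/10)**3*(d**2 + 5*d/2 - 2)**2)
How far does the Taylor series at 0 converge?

The radius of convergence is -5/4 + (1/4)*sqrt(57).

Denominator factor (d - 9/10)^3: pole of order 3 at 9/10, modulus 9/10.
Denominator factor (d**2 + 5*d/2 - 2)^2: discriminant 57/4, real irrational roots -5/4 + (1/4)*sqrt(57) and -5/4 - (1/4)*sqrt(57); poles of order 2, moduli -5/4 + (1/4)*sqrt(57) and 5/4 + (1/4)*sqrt(57).
The radius of convergence is the smallest modulus among the singular points: -5/4 + (1/4)*sqrt(57).


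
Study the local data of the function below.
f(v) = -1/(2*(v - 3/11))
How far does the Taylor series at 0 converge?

Denominator factor (v - 3/11): pole of order 1 at 3/11, modulus 3/11.
The radius of convergence is the smallest modulus among the singular points: 3/11.

The radius of convergence is 3/11.


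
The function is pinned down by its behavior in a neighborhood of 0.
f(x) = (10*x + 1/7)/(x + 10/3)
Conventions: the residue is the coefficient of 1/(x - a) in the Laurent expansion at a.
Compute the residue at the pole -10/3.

The residue is -697/21.

At the order-1 pole -10/3 set g(x) = (x - (-10/3))*f(x) = 10*x + 1/7.
Simple pole: residue = g(a) at a = -10/3, which is -697/21.


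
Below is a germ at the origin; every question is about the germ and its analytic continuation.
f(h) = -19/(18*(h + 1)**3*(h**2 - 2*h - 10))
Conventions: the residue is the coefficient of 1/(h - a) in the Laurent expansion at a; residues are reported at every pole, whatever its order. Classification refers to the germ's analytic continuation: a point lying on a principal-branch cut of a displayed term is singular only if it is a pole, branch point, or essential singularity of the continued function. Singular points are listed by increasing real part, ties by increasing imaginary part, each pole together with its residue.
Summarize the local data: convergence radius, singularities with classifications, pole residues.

Denominator factor (h + 1)^3: pole of order 3 at -1, modulus 1.
Denominator factor (h**2 - 2*h - 10): discriminant 44, real irrational roots 1 + sqrt(11) and 1 - sqrt(11); poles of order 1, moduli 1 + sqrt(11) and -1 + sqrt(11).
The radius of convergence is the smallest modulus among the singular points: 1.
The factor h**2 - 2*h - 10 splits as (h - a)(h - a') with a = 1 - sqrt(11), a' = 1 + sqrt(11). At the order-1 pole a set g(h) = (h - a)*f(h) = [-19/(18*(h + 1)**3)] / (h - a').
Simple pole: residue = g(a) at a = 1 - sqrt(11), which is -437/12348 - (703/67914)*sqrt(11).
At the order-3 pole -1 set g(h) = (h - (-1))^3*f(h) = -19/(18*(h**2 - 2*h - 10)).
Order-3 pole: residue = g''(a)/2; g''(-1) = 437/3087, so the residue is 437/6174.
The factor h**2 - 2*h - 10 splits as (h - a)(h - a') with a = 1 + sqrt(11), a' = 1 - sqrt(11). At the order-1 pole a set g(h) = (h - a)*f(h) = [-19/(18*(h + 1)**3)] / (h - a').
Simple pole: residue = g(a) at a = 1 + sqrt(11), which is -437/12348 + (703/67914)*sqrt(11).
List the singular points by increasing real part (a conjugate pair: the negative imaginary part first).

Radius of convergence at 0: 1.
At 1 - sqrt(11): a pole of order 1; residue -437/12348 - (703/67914)*sqrt(11).
At -1: a pole of order 3; residue 437/6174.
At 1 + sqrt(11): a pole of order 1; residue -437/12348 + (703/67914)*sqrt(11).


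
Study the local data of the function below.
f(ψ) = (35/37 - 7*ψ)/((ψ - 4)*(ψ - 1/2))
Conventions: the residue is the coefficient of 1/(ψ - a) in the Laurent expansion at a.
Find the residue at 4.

The residue is -286/37.

At the order-1 pole 4 set g(ψ) = (ψ - (4))*f(ψ) = (35/37 - 7*ψ)/(ψ - 1/2).
Simple pole: residue = g(a) at a = 4, which is -286/37.


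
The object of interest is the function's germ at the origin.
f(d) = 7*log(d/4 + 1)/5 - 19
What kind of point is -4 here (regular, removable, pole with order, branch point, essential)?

The term (7/5)*log(1 - d/(-4)) has argument 1 - -4/(-4) = 0 at -4: a logarithmic (infinitely-sheeted) branch point; the remaining terms are analytic or single-valued there.

The point is a logarithmic branch point.


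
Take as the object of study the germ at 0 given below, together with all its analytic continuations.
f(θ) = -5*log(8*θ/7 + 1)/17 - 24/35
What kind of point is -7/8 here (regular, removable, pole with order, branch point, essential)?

The point is a logarithmic branch point.

The term (-5/17)*log(1 - θ/(-7/8)) has argument 1 - -7/8/(-7/8) = 0 at -7/8: a logarithmic (infinitely-sheeted) branch point; the remaining terms are analytic or single-valued there.


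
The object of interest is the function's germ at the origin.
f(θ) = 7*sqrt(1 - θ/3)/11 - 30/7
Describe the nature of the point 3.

The point is an algebraic (square-root) branch point.

The term (7/11)*sqrt(1 - θ/(3)) has argument 1 - 3/(3) = 0 at 3: a square-root (algebraic, two-sheeted) branch point; the remaining terms are analytic or single-valued there.


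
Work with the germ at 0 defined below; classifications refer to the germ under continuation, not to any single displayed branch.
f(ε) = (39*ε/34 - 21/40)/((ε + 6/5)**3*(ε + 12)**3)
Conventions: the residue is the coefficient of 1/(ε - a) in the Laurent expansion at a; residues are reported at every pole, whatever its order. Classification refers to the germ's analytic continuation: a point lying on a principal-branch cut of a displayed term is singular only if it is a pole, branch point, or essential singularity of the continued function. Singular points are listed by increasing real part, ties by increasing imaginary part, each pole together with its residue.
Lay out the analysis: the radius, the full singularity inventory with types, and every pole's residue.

Radius of convergence at 0: 6/5.
At -12: a pole of order 3; residue 1146875/3469246848.
At -6/5: a pole of order 3; residue -1146875/3469246848.

Denominator factor (ε + 6/5)^3: pole of order 3 at -6/5, modulus 6/5.
Denominator factor (ε + 12)^3: pole of order 3 at -12, modulus 12.
The radius of convergence is the smallest modulus among the singular points: 6/5.
At the order-3 pole -12 set g(ε) = (ε - (-12))^3*f(ε) = (39*ε/34 - 21/40)/(ε + 6/5)**3.
Order-3 pole: residue = g''(a)/2; g''(-12) = 1146875/1734623424, so the residue is 1146875/3469246848.
At the order-3 pole -6/5 set g(ε) = (ε - (-6/5))^3*f(ε) = (39*ε/34 - 21/40)/(ε + 12)**3.
Order-3 pole: residue = g''(a)/2; g''(-6/5) = -1146875/1734623424, so the residue is -1146875/3469246848.
List the singular points by increasing real part (a conjugate pair: the negative imaginary part first).


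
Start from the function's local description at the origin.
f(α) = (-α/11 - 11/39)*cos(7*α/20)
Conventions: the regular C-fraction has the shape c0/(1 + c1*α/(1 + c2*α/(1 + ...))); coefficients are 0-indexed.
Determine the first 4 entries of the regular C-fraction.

Taylor coefficients (expand at 0): a_0 = -11/39, a_1 = -1/11, a_2 = 539/31200, a_3 = 49/8800.
c0 = a_0 = -11/39. Peel one level at a time: if S = 1 + c*α/S' with S'(0) = 1, then c is the α-coefficient of S and S' = c*α/(S - 1).
S_1 = c0/f = 1 + (-39/121)*α + (1934209/11712800)*α^2 + ...; c1 = -39/121.
S_2 = c1*α/(S_1 - 1) = 1 + (1934209/3775200)*α + (94776241/973440000)*α^2 + ...; c2 = 1934209/3775200.
S_3 = c2*α/(S_2 - 1) = 1 + (-5929/31200)*α + ...; c3 = -5929/31200.

The regular C-fraction coefficients are [-11/39, -39/121, 1934209/3775200, -5929/31200].


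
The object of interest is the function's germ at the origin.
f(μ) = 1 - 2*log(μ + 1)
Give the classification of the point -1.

The point is a logarithmic branch point.

The term (-2)*log(1 - μ/(-1)) has argument 1 - -1/(-1) = 0 at -1: a logarithmic (infinitely-sheeted) branch point; the remaining terms are analytic or single-valued there.


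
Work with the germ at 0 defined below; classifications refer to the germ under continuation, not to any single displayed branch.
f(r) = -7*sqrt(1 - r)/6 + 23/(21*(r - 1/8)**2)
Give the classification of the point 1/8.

The point is a pole of order 2.

The denominator factor r - 1/8 vanishes at 1/8 and appears to the power 2; the numerator there equals 23/21, nonzero, and no other factor vanishes.
The branch terms are analytic at this point.
Hence a pole whose order is the multiplicity, 2.


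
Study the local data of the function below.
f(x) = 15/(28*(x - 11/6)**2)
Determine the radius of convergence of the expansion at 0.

The radius of convergence is 11/6.

Denominator factor (x - 11/6)^2: pole of order 2 at 11/6, modulus 11/6.
The radius of convergence is the smallest modulus among the singular points: 11/6.


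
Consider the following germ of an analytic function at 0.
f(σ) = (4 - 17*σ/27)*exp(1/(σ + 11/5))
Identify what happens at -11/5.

The exponent 1/(σ - (-11/5)) has a pole at -11/5, so exp(1/(σ - (-11/5))) takes every nonzero value near it: an essential singularity (not a pole of any order).

The point is an essential singularity.


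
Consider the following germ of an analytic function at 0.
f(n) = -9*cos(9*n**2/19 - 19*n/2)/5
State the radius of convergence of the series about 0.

The factor cos(9*n**2/19 - 19*n/2) is entire and contributes no finite singular point.
The polynomial part has no poles.
No finite singular points: the Taylor series at 0 converges everywhere.

The radius of convergence is infinite.


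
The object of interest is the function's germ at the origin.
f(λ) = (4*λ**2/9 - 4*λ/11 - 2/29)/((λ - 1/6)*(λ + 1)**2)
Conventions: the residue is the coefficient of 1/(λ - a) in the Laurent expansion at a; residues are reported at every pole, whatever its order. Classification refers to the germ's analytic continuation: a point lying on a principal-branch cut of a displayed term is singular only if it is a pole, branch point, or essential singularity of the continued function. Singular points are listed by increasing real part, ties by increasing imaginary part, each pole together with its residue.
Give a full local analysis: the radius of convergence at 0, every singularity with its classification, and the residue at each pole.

Denominator factor (λ + 1)^2: pole of order 2 at -1, modulus 1.
Denominator factor (λ - 1/6): pole of order 1 at 1/6, modulus 1/6.
The radius of convergence is the smallest modulus among the singular points: 1/6.
At the order-2 pole -1 set g(λ) = (λ - (-1))^2*f(λ) = (4*λ**2/9 - 4*λ/11 - 2/29)/(λ - 1/6).
Order-2 pole: residue = g'(a); g'(-1) = 24880/46893, so the residue is 24880/46893.
At the order-1 pole 1/6 set g(λ) = (λ - (1/6))*f(λ) = (4*λ**2/9 - 4*λ/11 - 2/29)/(λ + 1)**2.
Simple pole: residue = g(a) at a = 1/6, which is -12116/140679.
List the singular points by increasing real part (a conjugate pair: the negative imaginary part first).

Radius of convergence at 0: 1/6.
At -1: a pole of order 2; residue 24880/46893.
At 1/6: a pole of order 1; residue -12116/140679.


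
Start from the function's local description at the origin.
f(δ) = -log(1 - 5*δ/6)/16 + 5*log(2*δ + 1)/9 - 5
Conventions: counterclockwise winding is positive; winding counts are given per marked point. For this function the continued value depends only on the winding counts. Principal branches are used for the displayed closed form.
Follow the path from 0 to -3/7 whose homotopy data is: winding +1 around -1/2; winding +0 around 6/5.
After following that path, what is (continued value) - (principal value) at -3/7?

The rational part is single-valued and drops out of the difference; each branch term changes only by its own monodromy.
(-1/16)*log(1 - δ/(6/5)): winding 0 around 6/5, so this term returns to its principal value, contribution 0.
(5/9)*log(1 - δ/(-1/2)): each positive loop around -1/2 adds 2*pi*i to the log, so winding +1 contributes (5/9)*(1)*2*pi*i = (10/9)*pi*i.
Summing the contributions at δ = -3/7 gives (10/9)*pi*i.

Continued minus principal equals (10/9)*pi*i.


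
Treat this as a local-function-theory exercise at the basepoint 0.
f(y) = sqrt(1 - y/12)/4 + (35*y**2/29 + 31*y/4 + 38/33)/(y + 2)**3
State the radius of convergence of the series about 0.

The radius of convergence is 2.

Denominator factor (y + 2)^3: pole of order 3 at -2, modulus 2.
Branch term (1/4)*sqrt(1 - y/(12)): its argument vanishes at y = 12, a square-root branch point, modulus 12.
The radius of convergence is the smallest modulus among the singular points: 2.


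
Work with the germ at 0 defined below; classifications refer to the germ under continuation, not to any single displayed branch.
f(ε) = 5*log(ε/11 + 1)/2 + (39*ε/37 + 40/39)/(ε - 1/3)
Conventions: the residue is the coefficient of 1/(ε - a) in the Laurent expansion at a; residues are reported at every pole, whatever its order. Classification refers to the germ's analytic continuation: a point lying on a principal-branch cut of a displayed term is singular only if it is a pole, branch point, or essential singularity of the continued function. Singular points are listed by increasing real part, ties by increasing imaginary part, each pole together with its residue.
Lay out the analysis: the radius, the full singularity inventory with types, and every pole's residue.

Denominator factor (ε - 1/3): pole of order 1 at 1/3, modulus 1/3.
Branch term (5/2)*log(1 - ε/(-11)): its argument vanishes at ε = -11, a logarithmic branch point, modulus 11.
The radius of convergence is the smallest modulus among the singular points: 1/3.
The branch term is analytic at 1/3 and contributes nothing to the residue; only the rational part matters.
At the order-1 pole 1/3 set g(ε) = (ε - (1/3))*(rational part) = 39*ε/37 + 40/39.
Simple pole: residue = g(a) at a = 1/3, which is 1987/1443.
List the singular points by increasing real part (a conjugate pair: the negative imaginary part first).

Radius of convergence at 0: 1/3.
At -11: a logarithmic branch point.
At 1/3: a pole of order 1; residue 1987/1443.


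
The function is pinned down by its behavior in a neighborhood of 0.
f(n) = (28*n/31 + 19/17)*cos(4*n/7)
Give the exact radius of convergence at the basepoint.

The radius of convergence is infinite.

The factor cos(4*n/7) is entire and contributes no finite singular point.
The polynomial part has no poles.
No finite singular points: the Taylor series at 0 converges everywhere.


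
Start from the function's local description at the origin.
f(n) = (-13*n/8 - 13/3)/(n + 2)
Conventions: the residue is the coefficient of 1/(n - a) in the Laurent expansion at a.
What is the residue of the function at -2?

At the order-1 pole -2 set g(n) = (n - (-2))*f(n) = -13*n/8 - 13/3.
Simple pole: residue = g(a) at a = -2, which is -13/12.

The residue is -13/12.


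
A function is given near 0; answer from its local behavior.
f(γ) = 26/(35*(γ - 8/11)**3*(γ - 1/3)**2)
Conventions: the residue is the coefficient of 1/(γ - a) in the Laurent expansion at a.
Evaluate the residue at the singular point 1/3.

At the order-2 pole 1/3 set g(γ) = (γ - (1/3))^2*f(γ) = 26/(35*(γ - 8/11)**3).
Order-2 pole: residue = g'(a); g'(1/3) = -7115526/76895, so the residue is -7115526/76895.

The residue is -7115526/76895.


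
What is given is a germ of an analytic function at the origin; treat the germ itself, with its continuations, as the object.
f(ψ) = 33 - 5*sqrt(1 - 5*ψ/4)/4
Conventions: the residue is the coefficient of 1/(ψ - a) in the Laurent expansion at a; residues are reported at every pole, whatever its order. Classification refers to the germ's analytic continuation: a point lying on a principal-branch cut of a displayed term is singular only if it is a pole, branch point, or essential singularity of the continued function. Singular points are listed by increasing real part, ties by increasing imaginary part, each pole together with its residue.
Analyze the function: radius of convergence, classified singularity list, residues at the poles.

Radius of convergence at 0: 4/5.
At 4/5: an algebraic (square-root) branch point.

Branch term (-5/4)*sqrt(1 - ψ/(4/5)): its argument vanishes at ψ = 4/5, a square-root branch point, modulus 4/5.
The radius of convergence is the smallest modulus among the singular points: 4/5.


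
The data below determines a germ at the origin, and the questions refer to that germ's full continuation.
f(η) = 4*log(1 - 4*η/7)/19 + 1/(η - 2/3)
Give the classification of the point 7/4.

The term (4/19)*log(1 - η/(7/4)) has argument 1 - 7/4/(7/4) = 0 at 7/4: a logarithmic (infinitely-sheeted) branch point; the remaining terms are analytic or single-valued there.

The point is a logarithmic branch point.


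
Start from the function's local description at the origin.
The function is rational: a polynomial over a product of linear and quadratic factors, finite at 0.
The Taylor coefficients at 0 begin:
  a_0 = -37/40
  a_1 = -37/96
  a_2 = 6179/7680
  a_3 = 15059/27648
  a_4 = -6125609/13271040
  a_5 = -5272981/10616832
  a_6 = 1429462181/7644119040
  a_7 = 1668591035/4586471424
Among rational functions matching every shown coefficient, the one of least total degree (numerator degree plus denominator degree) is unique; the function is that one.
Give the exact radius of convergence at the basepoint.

No rational of total degree below 4 reproduces all 8 coefficients; solving the [0/4] Pade equations on them gives f(h) = -37/(10*(h**2 - 5*h/12 + 2)**2), whose expansion matches every shown term.
Denominator factor (h**2 - 5*h/12 + 2)^2: discriminant -1127/144, complex-conjugate roots (5/24) + ((7/24)*sqrt(23))*i and (5/24) - ((7/24)*sqrt(23))*i; poles of order 2, moduli sqrt(2) and sqrt(2).
The radius of convergence is the smallest modulus among the singular points: sqrt(2).

The radius of convergence is sqrt(2).
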